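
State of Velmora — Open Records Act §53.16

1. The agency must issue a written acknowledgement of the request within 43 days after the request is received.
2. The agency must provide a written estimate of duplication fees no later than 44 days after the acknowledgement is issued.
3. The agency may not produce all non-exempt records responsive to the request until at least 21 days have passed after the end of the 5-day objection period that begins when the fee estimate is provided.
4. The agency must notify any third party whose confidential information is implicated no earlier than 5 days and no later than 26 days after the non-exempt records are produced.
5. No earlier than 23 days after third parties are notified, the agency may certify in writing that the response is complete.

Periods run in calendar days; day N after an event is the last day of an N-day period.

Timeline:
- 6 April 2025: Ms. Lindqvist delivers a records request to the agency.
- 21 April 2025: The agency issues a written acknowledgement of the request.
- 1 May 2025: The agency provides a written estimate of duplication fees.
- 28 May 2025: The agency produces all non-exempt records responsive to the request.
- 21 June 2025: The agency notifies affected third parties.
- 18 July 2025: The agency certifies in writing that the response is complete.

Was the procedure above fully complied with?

Yes

Step 1 — counting 43 days from 6 April 2025 (when the request is received) gives a deadline of 19 May 2025; 21 April 2025 is within that limit.
Step 2 — counting 44 days from 21 April 2025 (when the acknowledgement is issued) gives a deadline of 4 June 2025; completed 1 May 2025, before the deadline.
Step 3 — must wait 21 days from 6 May 2025 (end of the 5-day objection period, which began when the fee estimate is provided on 1 May 2025), so not before 27 May 2025; done 28 May 2025 — permitted.
Step 4 — 5 and 26 days from 28 May 2025 (when the non-exempt records are produced) are 2 June 2025 and 23 June 2025 respectively; 21 June 2025 falls inside that range.
Step 5 — must wait 23 days from 21 June 2025 (when third parties are notified), so not before 14 July 2025; done 18 July 2025, after the minimum wait.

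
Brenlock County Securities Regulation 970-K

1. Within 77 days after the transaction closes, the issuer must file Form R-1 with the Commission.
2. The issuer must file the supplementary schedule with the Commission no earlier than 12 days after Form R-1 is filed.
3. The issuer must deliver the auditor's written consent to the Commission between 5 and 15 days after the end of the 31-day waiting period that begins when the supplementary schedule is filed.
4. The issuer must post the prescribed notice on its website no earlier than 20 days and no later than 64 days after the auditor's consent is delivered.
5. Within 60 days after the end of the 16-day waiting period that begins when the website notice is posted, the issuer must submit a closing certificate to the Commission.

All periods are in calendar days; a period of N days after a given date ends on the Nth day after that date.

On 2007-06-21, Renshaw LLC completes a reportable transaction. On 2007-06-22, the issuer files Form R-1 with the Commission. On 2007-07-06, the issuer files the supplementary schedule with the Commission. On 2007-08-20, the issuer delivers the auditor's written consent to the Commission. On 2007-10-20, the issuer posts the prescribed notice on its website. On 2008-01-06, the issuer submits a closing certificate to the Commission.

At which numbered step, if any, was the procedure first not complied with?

Step 1 — counting 77 days from 2007-06-21 (when the transaction closes) gives a deadline of 2007-09-06; 2007-06-22 is within that limit.
Step 2 — must wait 12 days from 2007-06-22 (when Form R-1 is filed), so not before 2007-07-04; done 2007-07-06, after the minimum wait.
Step 3 — 5 and 15 days from 2007-08-06 (end of the 31-day waiting period, which began when the supplementary schedule is filed on 2007-07-06) are 2007-08-11 and 2007-08-21 respectively; done 2007-08-20 — within the window.
Step 4 — 20 and 64 days from 2007-08-20 (when the auditor's consent is delivered) are 2007-09-09 and 2007-10-23 respectively; 2007-10-20 falls inside that range.
Step 5 — counting 60 days from 2007-11-05 (end of the 16-day waiting period, which began when the website notice is posted on 2007-10-20) gives a deadline of 2008-01-04; done 2008-01-06 — 2 days late.

Step 5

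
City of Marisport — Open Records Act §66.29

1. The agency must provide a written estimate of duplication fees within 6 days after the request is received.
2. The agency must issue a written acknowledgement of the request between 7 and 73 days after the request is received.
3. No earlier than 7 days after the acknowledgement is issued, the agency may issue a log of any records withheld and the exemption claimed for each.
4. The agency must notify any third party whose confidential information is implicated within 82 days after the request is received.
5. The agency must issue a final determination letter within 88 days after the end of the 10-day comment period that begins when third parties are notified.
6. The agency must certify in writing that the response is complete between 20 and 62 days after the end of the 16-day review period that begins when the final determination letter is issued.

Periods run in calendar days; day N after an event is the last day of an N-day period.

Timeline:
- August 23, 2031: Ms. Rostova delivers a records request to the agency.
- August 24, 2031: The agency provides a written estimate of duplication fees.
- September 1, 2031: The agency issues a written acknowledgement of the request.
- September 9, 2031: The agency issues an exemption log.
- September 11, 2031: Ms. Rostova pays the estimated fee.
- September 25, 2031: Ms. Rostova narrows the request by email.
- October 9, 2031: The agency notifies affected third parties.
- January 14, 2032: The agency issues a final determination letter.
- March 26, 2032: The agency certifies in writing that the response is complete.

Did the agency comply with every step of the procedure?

(1) due by August 23, 2031 + 6 days = August 29, 2031; completed August 24, 2031, before the deadline.
(2) the permitted window runs from August 23, 2031 + 7 = August 30, 2031 to August 23, 2031 + 73 = November 4, 2031; done September 1, 2031 — within the window.
(3) permitted from September 1, 2031 + 7 days = September 8, 2031 onward; September 9, 2031 is on or after that date.
(4) due by August 23, 2031 + 82 days = November 13, 2031; October 9, 2031 is within that limit.
(5) due by October 19, 2031 + 88 days = January 15, 2032; done January 14, 2032 — timely.
(6) the permitted window runs from January 30, 2032 + 20 = February 19, 2032 to January 30, 2032 + 62 = April 1, 2032; March 26, 2032 falls inside that range.

Yes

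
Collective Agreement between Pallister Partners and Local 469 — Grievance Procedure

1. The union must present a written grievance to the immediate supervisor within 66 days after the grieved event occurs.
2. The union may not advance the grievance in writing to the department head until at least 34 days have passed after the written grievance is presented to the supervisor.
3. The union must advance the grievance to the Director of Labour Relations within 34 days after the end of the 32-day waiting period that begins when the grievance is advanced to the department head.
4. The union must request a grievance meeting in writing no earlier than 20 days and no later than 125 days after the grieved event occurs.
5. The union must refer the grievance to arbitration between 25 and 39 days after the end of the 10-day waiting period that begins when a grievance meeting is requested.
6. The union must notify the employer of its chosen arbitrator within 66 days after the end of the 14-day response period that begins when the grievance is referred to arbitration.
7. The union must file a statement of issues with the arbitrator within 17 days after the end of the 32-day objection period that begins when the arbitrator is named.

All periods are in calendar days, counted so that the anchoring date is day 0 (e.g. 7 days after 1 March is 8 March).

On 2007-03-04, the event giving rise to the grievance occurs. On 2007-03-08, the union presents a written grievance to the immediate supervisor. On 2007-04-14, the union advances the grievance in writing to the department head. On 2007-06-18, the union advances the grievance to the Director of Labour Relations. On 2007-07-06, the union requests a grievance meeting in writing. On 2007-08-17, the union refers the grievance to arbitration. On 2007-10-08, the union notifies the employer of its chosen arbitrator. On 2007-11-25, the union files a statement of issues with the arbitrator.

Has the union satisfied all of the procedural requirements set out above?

Yes

(1) due by 2007-03-04 + 66 days = 2007-05-09; completed 2007-03-08, before the deadline.
(2) permitted from 2007-03-08 + 34 days = 2007-04-11 onward; 2007-04-14 is on or after that date.
(3) due by 2007-05-16 + 34 days = 2007-06-19; completed 2007-06-18, before the deadline.
(4) the permitted window runs from 2007-03-04 + 20 = 2007-03-24 to 2007-03-04 + 125 = 2007-07-07; 2007-07-06 falls inside that range.
(5) the permitted window runs from 2007-07-16 + 25 = 2007-08-10 to 2007-07-16 + 39 = 2007-08-24; done 2007-08-17 — within the window.
(6) due by 2007-08-31 + 66 days = 2007-11-05; done 2007-10-08 — timely.
(7) due by 2007-11-09 + 17 days = 2007-11-26; done 2007-11-25 — timely.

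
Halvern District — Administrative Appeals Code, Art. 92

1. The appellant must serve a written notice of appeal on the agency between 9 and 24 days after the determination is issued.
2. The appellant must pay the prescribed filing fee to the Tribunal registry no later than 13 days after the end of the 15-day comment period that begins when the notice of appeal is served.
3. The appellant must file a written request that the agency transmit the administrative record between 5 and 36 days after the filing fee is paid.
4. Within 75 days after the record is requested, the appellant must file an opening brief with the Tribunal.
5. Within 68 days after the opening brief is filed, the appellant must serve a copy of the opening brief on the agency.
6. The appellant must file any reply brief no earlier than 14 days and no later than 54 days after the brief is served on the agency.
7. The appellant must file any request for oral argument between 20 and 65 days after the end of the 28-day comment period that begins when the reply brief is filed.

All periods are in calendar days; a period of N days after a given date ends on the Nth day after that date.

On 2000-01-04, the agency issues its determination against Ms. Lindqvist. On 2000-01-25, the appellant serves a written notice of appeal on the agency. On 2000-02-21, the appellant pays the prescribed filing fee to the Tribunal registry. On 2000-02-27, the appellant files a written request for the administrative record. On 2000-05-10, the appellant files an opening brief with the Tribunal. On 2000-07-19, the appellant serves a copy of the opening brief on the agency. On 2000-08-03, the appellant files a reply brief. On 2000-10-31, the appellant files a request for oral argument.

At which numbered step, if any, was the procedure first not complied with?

Step 5

Step 1: the window is 9–24 days after 2000-01-04 (when the determination is issued), so 2000-01-13 through 2000-01-28; 2000-01-25 falls inside that range.
Step 2: 13 days after 2000-02-09 (end of the 15-day comment period, which began when the notice of appeal is served on 2000-01-25) is 2000-02-22; 2000-02-21 is within that limit.
Step 3: the window is 5–36 days after 2000-02-21 (when the filing fee is paid), so 2000-02-26 through 2000-03-28; 2000-02-27 falls inside that range.
Step 4: 75 days after 2000-02-27 (when the record is requested) is 2000-05-12; 2000-05-10 is within that limit.
Step 5: 68 days after 2000-05-10 (when the opening brief is filed) is 2000-07-17; done 2000-07-19 — 2 days late.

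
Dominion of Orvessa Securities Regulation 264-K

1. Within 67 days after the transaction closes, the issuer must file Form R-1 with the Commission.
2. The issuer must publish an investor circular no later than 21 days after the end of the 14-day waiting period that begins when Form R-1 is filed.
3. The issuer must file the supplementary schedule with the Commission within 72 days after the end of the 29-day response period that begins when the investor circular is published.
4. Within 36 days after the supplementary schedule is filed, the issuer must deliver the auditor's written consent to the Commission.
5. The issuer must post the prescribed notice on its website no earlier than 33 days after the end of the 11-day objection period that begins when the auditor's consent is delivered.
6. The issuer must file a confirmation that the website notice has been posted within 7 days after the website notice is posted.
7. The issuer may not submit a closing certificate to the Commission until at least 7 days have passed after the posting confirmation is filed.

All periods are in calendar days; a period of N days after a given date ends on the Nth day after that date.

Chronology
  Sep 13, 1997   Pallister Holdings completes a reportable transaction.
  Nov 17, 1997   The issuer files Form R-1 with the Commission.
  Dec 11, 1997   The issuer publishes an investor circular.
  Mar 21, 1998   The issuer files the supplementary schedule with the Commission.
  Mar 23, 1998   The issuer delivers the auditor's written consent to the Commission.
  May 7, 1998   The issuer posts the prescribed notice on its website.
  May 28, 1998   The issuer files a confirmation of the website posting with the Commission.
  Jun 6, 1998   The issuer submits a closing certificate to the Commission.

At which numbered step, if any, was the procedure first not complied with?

Step 1: 67 days after Sep 13, 1997 (when the transaction closes) is Nov 19, 1997; done Nov 17, 1997 — timely.
Step 2: 21 days after Dec 1, 1997 (end of the 14-day waiting period, which began when Form R-1 is filed on Nov 17, 1997) is Dec 22, 1997; Dec 11, 1997 is within that limit.
Step 3: 72 days after Jan 9, 1998 (end of the 29-day response period, which began when the investor circular is published on Dec 11, 1997) is Mar 22, 1998; done Mar 21, 1998 — timely.
Step 4: 36 days after Mar 21, 1998 (when the supplementary schedule is filed) is Apr 26, 1998; done Mar 23, 1998 — timely.
Step 5: the earliest permitted date is 33 days after Apr 3, 1998 (end of the 11-day objection period, which began when the auditor's consent is delivered on Mar 23, 1998), i.e. May 6, 1998; done May 7, 1998, after the minimum wait.
Step 6: 7 days after May 7, 1998 (when the website notice is posted) is May 14, 1998; done May 28, 1998 — 14 days late.
Later steps need not be reached.

Step 6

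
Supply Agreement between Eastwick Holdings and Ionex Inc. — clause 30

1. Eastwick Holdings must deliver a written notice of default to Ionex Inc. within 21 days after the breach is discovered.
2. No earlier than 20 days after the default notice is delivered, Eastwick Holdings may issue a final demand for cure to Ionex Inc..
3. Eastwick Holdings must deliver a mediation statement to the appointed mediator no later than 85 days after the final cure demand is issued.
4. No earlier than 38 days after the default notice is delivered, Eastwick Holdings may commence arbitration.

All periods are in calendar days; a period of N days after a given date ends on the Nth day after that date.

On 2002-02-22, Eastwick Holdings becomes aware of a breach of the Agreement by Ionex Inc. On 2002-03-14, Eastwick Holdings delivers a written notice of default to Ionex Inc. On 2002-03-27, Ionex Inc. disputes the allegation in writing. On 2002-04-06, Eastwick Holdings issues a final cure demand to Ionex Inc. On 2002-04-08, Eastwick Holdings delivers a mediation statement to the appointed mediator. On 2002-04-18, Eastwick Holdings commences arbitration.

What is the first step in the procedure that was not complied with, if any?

(1) due by 2002-02-22 + 21 days = 2002-03-15; done 2002-03-14 — timely.
(2) permitted from 2002-03-14 + 20 days = 2002-04-03 onward; 2002-04-06 is on or after that date.
(3) due by 2002-04-06 + 85 days = 2002-06-30; 2002-04-08 is within that limit.
(4) permitted from 2002-03-14 + 38 days = 2002-04-21 onward; 2002-04-18 is 3 days before the earliest permitted date.
No need to go further; step 4 was not satisfied.

Step 4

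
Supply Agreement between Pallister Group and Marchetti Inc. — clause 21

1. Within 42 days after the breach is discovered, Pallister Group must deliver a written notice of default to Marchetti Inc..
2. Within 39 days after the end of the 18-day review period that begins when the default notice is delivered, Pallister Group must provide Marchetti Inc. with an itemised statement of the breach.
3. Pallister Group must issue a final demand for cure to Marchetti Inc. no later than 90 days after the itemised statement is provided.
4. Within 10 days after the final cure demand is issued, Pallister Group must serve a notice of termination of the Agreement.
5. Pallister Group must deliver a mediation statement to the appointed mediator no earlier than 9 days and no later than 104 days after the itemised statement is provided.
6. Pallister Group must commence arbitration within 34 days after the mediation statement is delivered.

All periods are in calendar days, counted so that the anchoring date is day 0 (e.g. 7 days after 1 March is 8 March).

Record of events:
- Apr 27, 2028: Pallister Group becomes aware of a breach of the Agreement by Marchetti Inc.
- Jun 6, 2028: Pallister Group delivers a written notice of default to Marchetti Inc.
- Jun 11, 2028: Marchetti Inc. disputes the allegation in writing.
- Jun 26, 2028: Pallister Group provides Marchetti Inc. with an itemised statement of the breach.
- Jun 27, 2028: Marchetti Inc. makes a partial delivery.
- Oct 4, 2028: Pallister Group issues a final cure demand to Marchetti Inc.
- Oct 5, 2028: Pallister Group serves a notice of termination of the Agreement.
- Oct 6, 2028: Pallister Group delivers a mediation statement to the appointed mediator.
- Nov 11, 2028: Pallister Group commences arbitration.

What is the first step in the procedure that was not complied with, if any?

Step 1: 42 days after Apr 27, 2028 (when the breach is discovered) is Jun 8, 2028; completed Jun 6, 2028, before the deadline.
Step 2: 39 days after Jun 24, 2028 (end of the 18-day review period, which began when the default notice is delivered on Jun 6, 2028) is Aug 2, 2028; completed Jun 26, 2028, before the deadline.
Step 3: 90 days after Jun 26, 2028 (when the itemised statement is provided) is Sep 24, 2028; Oct 4, 2028 misses that deadline by 10 days.

Step 3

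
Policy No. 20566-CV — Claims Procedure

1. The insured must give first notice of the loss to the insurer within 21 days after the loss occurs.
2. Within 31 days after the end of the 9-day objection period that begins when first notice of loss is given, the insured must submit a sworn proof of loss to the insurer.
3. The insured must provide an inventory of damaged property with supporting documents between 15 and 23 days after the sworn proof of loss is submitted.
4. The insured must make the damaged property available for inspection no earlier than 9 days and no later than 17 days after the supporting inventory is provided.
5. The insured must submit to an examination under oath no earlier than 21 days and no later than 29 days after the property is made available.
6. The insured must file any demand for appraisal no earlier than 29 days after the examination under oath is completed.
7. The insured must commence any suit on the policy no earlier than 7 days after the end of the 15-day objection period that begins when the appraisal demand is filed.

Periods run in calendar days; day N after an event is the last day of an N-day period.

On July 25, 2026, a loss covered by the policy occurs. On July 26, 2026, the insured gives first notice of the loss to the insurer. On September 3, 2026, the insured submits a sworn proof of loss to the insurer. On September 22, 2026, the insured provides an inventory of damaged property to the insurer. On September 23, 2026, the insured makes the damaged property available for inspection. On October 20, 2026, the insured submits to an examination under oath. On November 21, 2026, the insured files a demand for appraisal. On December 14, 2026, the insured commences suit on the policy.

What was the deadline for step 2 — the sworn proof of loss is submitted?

First notice of loss is given on July 26, 2026; the 9-day objection period therefore ends August 4, 2026, and step 2 runs from that date. 31 days after August 4, 2026 is September 4, 2026.

September 4, 2026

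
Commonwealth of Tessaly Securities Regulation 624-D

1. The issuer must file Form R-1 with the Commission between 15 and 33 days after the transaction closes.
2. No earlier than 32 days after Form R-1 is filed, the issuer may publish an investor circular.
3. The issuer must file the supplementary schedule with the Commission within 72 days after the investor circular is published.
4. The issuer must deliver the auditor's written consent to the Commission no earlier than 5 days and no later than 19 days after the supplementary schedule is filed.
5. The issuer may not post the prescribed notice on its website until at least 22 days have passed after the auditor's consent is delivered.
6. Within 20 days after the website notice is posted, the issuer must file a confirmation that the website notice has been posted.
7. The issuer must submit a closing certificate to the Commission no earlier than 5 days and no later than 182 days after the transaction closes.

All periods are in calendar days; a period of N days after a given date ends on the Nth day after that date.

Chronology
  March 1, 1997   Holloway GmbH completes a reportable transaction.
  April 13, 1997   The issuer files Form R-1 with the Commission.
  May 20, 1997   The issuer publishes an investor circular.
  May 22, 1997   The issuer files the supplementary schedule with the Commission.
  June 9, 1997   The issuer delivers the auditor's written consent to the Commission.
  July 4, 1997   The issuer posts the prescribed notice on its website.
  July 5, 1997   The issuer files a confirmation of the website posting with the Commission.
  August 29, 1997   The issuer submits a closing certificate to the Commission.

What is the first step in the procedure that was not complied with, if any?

Step 1

Step 1 — 15 and 33 days from March 1, 1997 (when the transaction closes) are March 16, 1997 and April 3, 1997 respectively; done April 13, 1997 — 10 days after the window closed.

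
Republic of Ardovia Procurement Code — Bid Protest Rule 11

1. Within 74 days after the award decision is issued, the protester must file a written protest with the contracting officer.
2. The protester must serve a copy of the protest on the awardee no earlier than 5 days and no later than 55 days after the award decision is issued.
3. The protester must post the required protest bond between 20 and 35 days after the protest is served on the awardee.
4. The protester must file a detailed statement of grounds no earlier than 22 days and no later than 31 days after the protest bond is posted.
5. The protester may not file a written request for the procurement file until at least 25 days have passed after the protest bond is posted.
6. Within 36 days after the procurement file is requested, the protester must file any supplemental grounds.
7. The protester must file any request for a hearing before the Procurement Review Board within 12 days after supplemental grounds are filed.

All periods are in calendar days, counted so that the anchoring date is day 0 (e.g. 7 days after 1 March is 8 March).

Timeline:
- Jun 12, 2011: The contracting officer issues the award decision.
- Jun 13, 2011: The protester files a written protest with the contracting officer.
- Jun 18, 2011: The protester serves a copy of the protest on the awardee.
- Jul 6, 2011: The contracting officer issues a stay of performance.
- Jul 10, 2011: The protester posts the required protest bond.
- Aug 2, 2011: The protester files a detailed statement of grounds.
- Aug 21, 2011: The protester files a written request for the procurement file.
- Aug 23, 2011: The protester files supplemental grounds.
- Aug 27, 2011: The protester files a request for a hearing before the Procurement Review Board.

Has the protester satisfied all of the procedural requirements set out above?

Yes

Step 1: 74 days after Jun 12, 2011 (when the award decision is issued) is Aug 25, 2011; done Jun 13, 2011 — timely.
Step 2: the window is 5–55 days after Jun 12, 2011 (when the award decision is issued), so Jun 17, 2011 through Aug 6, 2011; done Jun 18, 2011 — within the window.
Step 3: the window is 20–35 days after Jun 18, 2011 (when the protest is served on the awardee), so Jul 8, 2011 through Jul 23, 2011; done Jul 10, 2011 — within the window.
Step 4: the window is 22–31 days after Jul 10, 2011 (when the protest bond is posted), so Aug 1, 2011 through Aug 10, 2011; Aug 2, 2011 falls inside that range.
Step 5: the earliest permitted date is 25 days after Jul 10, 2011 (when the protest bond is posted), i.e. Aug 4, 2011; Aug 21, 2011 is on or after that date.
Step 6: 36 days after Aug 21, 2011 (when the procurement file is requested) is Sep 26, 2011; done Aug 23, 2011 — timely.
Step 7: 12 days after Aug 23, 2011 (when supplemental grounds are filed) is Sep 4, 2011; Aug 27, 2011 is within that limit.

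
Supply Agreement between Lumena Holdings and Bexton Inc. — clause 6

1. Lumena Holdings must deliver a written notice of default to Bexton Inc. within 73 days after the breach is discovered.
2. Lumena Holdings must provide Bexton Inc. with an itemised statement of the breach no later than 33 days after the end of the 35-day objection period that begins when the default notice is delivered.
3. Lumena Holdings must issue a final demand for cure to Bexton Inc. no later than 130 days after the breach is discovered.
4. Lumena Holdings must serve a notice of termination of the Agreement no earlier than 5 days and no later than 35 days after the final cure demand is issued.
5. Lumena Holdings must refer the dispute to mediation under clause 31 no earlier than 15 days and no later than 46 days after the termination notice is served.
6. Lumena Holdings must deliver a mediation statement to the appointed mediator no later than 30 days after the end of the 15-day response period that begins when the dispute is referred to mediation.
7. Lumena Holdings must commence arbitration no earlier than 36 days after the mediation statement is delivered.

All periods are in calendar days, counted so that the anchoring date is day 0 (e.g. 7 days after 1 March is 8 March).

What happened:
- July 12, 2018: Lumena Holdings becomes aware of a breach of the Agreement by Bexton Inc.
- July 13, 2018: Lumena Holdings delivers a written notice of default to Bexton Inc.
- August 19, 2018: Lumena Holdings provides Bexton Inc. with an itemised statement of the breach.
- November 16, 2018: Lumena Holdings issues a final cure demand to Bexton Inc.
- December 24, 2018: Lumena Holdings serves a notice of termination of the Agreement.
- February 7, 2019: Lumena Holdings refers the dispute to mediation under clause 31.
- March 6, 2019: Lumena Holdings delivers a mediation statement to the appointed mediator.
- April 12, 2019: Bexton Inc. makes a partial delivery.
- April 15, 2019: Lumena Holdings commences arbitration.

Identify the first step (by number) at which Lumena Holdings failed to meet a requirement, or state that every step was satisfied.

Step 4

Step 1: 73 days after July 12, 2018 (when the breach is discovered) is September 23, 2018; done July 13, 2018 — timely.
Step 2: 33 days after August 17, 2018 (end of the 35-day objection period, which began when the default notice is delivered on July 13, 2018) is September 19, 2018; completed August 19, 2018, before the deadline.
Step 3: 130 days after July 12, 2018 (when the breach is discovered) is November 19, 2018; November 16, 2018 is within that limit.
Step 4: the window is 5–35 days after November 16, 2018 (when the final cure demand is issued), so November 21, 2018 through December 21, 2018; done December 24, 2018 — 3 days after the window closed.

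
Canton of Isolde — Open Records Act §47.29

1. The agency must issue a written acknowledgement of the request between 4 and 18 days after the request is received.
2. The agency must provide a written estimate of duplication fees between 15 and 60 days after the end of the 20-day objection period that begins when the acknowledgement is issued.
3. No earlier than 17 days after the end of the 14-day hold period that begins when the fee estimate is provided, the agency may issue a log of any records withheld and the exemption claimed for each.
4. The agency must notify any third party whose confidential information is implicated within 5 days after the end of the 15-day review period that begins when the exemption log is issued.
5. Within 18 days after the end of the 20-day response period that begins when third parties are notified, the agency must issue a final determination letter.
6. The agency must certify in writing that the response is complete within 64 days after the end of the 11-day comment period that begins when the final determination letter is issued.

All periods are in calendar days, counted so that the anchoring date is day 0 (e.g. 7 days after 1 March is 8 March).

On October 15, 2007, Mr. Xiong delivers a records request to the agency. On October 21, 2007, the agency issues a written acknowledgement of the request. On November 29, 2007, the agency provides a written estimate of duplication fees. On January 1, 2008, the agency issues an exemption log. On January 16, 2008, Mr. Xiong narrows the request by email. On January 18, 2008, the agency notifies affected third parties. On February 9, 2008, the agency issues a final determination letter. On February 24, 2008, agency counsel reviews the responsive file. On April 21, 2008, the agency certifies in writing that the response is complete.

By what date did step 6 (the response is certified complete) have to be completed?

April 24, 2008

The final determination letter is issued on February 9, 2008; the 11-day comment period therefore ends February 20, 2008, and step 6 runs from that date. 64 days after February 20, 2008 is April 24, 2008.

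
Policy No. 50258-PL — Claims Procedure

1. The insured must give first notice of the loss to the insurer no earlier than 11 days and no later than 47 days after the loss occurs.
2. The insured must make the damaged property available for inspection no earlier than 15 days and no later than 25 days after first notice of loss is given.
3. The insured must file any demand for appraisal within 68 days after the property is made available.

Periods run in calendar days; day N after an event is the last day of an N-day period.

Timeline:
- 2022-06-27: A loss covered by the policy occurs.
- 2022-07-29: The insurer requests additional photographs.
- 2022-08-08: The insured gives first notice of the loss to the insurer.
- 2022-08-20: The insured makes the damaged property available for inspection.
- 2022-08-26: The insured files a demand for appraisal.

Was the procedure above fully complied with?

No

(1) the permitted window runs from 2022-06-27 + 11 = 2022-07-08 to 2022-06-27 + 47 = 2022-08-13; done 2022-08-08 — within the window.
(2) the permitted window runs from 2022-08-08 + 15 = 2022-08-23 to 2022-08-08 + 25 = 2022-09-02; done 2022-08-20 — 3 days before the window opened.
That is the first point of non-compliance.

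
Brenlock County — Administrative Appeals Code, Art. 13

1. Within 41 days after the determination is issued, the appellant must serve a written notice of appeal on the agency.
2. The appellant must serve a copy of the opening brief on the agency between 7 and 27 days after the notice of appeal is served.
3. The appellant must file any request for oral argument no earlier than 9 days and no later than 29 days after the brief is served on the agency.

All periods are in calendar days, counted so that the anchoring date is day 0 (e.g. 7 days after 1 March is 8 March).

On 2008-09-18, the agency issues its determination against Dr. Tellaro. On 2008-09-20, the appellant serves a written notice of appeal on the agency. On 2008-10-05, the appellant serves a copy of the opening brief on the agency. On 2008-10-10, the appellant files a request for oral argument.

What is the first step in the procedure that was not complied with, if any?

Step 3

(1) due by 2008-09-18 + 41 days = 2008-10-29; 2008-09-20 is within that limit.
(2) the permitted window runs from 2008-09-20 + 7 = 2008-09-27 to 2008-09-20 + 27 = 2008-10-17; done 2008-10-05 — within the window.
(3) the permitted window runs from 2008-10-05 + 9 = 2008-10-14 to 2008-10-05 + 29 = 2008-11-03; done 2008-10-10 — 4 days before the window opened.
The procedure was therefore not followed at step 3.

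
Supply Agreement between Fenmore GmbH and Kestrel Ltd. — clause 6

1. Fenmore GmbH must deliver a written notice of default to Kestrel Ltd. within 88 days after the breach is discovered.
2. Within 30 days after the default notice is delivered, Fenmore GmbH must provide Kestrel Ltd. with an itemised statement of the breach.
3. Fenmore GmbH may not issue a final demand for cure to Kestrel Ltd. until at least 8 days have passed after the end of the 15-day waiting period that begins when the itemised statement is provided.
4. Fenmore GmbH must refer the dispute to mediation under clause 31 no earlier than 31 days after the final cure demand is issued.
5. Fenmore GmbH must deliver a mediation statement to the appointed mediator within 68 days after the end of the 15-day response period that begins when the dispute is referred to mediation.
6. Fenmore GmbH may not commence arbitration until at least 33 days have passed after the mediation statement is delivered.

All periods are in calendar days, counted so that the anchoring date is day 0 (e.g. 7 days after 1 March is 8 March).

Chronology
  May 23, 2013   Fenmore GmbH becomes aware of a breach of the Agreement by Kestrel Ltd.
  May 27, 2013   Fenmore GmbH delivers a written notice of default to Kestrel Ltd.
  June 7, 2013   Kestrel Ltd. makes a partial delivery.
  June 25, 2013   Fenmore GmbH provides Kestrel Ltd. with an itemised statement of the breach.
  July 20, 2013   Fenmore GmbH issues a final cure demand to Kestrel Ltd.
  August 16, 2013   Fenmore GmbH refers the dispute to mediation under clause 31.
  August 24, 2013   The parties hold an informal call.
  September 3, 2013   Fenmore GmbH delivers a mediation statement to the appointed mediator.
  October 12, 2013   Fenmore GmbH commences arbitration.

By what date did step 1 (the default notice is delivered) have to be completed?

August 19, 2013

Step 1 runs from May 23, 2013, when the breach is discovered. 88 days after May 23, 2013 is August 19, 2013.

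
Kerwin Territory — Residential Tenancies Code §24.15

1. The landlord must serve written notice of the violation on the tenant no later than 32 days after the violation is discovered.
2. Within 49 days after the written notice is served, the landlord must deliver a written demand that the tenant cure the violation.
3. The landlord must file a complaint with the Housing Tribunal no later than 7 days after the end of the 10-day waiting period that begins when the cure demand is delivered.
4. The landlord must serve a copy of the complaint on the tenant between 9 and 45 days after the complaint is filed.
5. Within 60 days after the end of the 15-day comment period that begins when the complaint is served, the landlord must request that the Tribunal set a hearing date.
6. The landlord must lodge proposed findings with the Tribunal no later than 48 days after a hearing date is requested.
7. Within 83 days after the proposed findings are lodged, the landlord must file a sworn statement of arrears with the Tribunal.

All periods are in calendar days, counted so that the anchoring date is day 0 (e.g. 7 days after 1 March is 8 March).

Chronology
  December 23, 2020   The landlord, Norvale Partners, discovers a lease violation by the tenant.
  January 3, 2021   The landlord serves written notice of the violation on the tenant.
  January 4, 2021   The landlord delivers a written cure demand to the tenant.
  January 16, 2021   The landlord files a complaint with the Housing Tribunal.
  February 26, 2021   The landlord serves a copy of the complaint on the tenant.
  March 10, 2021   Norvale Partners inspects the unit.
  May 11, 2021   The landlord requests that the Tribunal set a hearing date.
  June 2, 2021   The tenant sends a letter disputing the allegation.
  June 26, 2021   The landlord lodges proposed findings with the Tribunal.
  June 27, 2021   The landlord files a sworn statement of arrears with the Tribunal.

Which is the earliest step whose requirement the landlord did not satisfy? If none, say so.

Step 1 — counting 32 days from December 23, 2020 (when the violation is discovered) gives a deadline of January 24, 2021; done January 3, 2021 — timely.
Step 2 — counting 49 days from January 3, 2021 (when the written notice is served) gives a deadline of February 21, 2021; done January 4, 2021 — timely.
Step 3 — counting 7 days from January 14, 2021 (end of the 10-day waiting period, which began when the cure demand is delivered on January 4, 2021) gives a deadline of January 21, 2021; completed January 16, 2021, before the deadline.
Step 4 — 9 and 45 days from January 16, 2021 (when the complaint is filed) are January 25, 2021 and March 2, 2021 respectively; done February 26, 2021, which is between those dates.
Step 5 — counting 60 days from March 13, 2021 (end of the 15-day comment period, which began when the complaint is served on February 26, 2021) gives a deadline of May 12, 2021; May 11, 2021 is within that limit.
Step 6 — counting 48 days from May 11, 2021 (when a hearing date is requested) gives a deadline of June 28, 2021; done June 26, 2021 — timely.
Step 7 — counting 83 days from June 26, 2021 (when the proposed findings are lodged) gives a deadline of September 17, 2021; done June 27, 2021 — timely.

None — every step was satisfied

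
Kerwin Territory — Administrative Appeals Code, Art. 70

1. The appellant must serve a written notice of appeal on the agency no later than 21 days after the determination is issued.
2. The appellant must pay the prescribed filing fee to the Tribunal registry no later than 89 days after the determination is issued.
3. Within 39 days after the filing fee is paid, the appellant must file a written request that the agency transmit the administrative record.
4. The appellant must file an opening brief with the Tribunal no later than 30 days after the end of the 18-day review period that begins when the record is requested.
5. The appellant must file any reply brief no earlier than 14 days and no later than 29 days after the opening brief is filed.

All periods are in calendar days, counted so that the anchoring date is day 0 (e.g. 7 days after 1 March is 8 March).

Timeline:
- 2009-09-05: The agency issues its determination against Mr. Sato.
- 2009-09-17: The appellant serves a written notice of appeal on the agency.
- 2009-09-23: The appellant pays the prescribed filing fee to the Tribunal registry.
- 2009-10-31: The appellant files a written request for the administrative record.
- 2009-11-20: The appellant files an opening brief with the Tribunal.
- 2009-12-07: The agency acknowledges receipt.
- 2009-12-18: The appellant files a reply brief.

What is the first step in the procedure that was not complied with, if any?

(1) due by 2009-09-05 + 21 days = 2009-09-26; done 2009-09-17 — timely.
(2) due by 2009-09-05 + 89 days = 2009-12-03; done 2009-09-23 — timely.
(3) due by 2009-09-23 + 39 days = 2009-11-01; 2009-10-31 is within that limit.
(4) due by 2009-11-18 + 30 days = 2009-12-18; 2009-11-20 is within that limit.
(5) the permitted window runs from 2009-11-20 + 14 = 2009-12-04 to 2009-11-20 + 29 = 2009-12-19; done 2009-12-18, which is between those dates.

None — every step was satisfied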